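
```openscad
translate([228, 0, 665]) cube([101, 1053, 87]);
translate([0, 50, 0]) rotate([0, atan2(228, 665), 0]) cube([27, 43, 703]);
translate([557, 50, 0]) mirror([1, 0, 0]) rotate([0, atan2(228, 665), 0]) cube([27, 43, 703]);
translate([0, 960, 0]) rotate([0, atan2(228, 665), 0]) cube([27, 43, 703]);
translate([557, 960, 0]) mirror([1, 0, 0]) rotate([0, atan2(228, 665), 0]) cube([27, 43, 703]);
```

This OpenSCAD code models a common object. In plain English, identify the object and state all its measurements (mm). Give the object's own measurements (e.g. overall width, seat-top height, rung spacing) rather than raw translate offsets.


A sawhorse. A 101×1053×87 mm beam (x, y, z) sits on two A-frame leg pairs. Each pair is two raked legs of 27×43 mm section (43 mm along y) splaying symmetrically in x. Each leg rises 665 mm vertically over 228 mm of horizontal reach and is 703 mm long along its own axis. Every leg's outer bottom edge rests on the floor and its outer top edge meets a bottom edge of the beam — the left legs (tilting toward +x) meet the beam's −x bottom edge, the right legs (their mirror images, tilting toward −x) meet its +x bottom edge — so the leg tops tuck under the beam, the beam's underside is 665 mm above the floor, and the feet are 557 mm apart outside-to-outside with the beam centred between them. The two leg pairs are set in 50 mm from either end of the beam.


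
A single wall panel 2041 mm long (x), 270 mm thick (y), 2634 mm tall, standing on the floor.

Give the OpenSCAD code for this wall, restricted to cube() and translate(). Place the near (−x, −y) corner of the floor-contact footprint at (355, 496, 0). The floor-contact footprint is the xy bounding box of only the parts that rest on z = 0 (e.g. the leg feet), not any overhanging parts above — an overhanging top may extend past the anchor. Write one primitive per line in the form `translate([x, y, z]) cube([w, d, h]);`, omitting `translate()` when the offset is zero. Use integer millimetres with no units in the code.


translate([355, 496, 0]) cube([2041, 270, 2634]);


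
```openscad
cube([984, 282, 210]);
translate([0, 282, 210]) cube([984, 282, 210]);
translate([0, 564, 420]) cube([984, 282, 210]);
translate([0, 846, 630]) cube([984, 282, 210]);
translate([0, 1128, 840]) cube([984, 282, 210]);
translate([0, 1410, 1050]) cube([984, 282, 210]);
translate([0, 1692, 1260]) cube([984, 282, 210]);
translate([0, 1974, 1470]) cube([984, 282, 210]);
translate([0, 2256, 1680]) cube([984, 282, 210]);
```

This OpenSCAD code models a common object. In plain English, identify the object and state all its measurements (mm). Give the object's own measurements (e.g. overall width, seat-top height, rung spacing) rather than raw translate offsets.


A straight staircase of 9 solid steps. Each step is 984 mm wide (x), 282 mm deep (y, the going) and 210 mm tall (the rise). The first step rests on the floor; each subsequent step sits one going further in +y and one rise higher in +z, directly behind and above the previous step with no overlap.


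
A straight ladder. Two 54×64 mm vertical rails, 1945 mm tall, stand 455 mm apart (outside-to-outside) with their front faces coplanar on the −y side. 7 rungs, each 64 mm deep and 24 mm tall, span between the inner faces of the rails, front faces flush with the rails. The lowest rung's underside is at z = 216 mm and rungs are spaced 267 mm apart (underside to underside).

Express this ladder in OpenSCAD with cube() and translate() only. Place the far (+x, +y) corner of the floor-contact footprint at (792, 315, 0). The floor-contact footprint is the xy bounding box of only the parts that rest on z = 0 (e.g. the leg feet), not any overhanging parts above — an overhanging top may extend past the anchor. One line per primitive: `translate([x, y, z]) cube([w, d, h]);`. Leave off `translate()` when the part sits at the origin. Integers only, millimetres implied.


translate([337, 251, 0]) cube([54, 64, 1945]);
translate([738, 251, 0]) cube([54, 64, 1945]);
translate([391, 251, 216]) cube([347, 64, 24]);
translate([391, 251, 483]) cube([347, 64, 24]);
translate([391, 251, 750]) cube([347, 64, 24]);
translate([391, 251, 1017]) cube([347, 64, 24]);
translate([391, 251, 1284]) cube([347, 64, 24]);
translate([391, 251, 1551]) cube([347, 64, 24]);
translate([391, 251, 1818]) cube([347, 64, 24]);


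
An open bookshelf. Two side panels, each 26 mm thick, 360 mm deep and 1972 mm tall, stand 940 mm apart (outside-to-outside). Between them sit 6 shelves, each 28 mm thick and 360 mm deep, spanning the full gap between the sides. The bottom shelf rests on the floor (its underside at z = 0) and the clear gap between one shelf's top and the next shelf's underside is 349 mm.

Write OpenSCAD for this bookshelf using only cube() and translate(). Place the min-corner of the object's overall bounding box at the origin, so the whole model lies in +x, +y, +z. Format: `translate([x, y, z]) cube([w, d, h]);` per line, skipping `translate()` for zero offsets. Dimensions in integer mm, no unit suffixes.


cube([26, 360, 1972]);
translate([914, 0, 0]) cube([26, 360, 1972]);
translate([26, 0, 0]) cube([888, 360, 28]);
translate([26, 0, 377]) cube([888, 360, 28]);
translate([26, 0, 754]) cube([888, 360, 28]);
translate([26, 0, 1131]) cube([888, 360, 28]);
translate([26, 0, 1508]) cube([888, 360, 28]);
translate([26, 0, 1885]) cube([888, 360, 28]);


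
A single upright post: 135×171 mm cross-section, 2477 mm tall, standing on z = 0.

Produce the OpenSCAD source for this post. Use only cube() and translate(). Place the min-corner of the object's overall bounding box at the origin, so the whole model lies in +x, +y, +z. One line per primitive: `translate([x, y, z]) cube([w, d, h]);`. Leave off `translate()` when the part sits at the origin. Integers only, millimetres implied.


cube([135, 171, 2477]);


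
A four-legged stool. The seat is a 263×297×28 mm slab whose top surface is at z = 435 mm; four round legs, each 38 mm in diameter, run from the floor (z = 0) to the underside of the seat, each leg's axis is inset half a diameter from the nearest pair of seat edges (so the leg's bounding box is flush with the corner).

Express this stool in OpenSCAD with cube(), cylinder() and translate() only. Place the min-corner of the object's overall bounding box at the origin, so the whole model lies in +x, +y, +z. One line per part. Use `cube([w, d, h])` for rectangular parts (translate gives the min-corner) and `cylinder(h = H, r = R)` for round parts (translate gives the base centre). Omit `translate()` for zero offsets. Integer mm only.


// leg_h = 435 - 28 = 407
translate([0, 0, 407]) cube([263, 297, 28]);
translate([19, 19, 0]) cylinder(h = 407, r = 19);
translate([244, 19, 0]) cylinder(h = 407, r = 19);
translate([19, 278, 0]) cylinder(h = 407, r = 19);
translate([244, 278, 0]) cylinder(h = 407, r = 19);


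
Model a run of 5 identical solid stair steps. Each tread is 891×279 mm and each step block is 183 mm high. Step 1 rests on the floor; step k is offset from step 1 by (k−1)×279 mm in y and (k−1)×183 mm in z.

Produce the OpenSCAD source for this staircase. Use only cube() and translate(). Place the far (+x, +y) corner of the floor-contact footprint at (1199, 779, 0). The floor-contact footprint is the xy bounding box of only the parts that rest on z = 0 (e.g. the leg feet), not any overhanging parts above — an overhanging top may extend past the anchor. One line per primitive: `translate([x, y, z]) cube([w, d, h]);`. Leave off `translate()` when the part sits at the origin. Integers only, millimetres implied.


translate([308, 500, 0]) cube([891, 279, 183]);
translate([308, 779, 183]) cube([891, 279, 183]);
translate([308, 1058, 366]) cube([891, 279, 183]);
translate([308, 1337, 549]) cube([891, 279, 183]);
translate([308, 1616, 732]) cube([891, 279, 183]);


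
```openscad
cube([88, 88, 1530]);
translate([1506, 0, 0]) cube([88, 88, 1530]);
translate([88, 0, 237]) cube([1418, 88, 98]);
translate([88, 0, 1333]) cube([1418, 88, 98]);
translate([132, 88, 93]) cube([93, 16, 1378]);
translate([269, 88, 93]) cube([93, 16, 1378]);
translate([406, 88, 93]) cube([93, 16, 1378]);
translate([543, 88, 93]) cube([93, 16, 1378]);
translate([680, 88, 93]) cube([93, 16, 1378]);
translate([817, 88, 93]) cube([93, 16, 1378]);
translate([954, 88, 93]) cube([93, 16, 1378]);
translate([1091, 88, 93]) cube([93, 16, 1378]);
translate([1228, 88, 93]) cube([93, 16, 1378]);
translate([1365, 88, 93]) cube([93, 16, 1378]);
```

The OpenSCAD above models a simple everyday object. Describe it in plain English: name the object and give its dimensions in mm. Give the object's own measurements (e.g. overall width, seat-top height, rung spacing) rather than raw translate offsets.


A fence section. Two 88×88 mm posts, 1530 mm tall, stand on the floor with a clear span of 1418 mm between their inner faces. Two horizontal rails of 88×98 mm section span the gap between the posts with their undersides at z = 237 mm and z = 1333 mm, flush with the posts' −y face. 10 pickets, each 93 mm wide, 16 mm thick and 1378 mm tall, are fixed to the +y face of the rails with their bottoms at z = 93 mm, spaced across the span with a 44 mm gap after the −x post and between neighbouring pickets, with 48 mm left before the +x post.


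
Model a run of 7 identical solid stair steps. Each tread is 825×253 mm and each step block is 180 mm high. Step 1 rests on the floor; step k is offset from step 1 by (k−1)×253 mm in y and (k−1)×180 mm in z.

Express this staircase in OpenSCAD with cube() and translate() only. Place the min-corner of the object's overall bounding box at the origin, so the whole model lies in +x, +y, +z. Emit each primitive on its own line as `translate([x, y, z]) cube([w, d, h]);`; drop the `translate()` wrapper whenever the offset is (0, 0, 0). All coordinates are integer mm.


cube([825, 253, 180]);
translate([0, 253, 180]) cube([825, 253, 180]);
translate([0, 506, 360]) cube([825, 253, 180]);
translate([0, 759, 540]) cube([825, 253, 180]);
translate([0, 1012, 720]) cube([825, 253, 180]);
translate([0, 1265, 900]) cube([825, 253, 180]);
translate([0, 1518, 1080]) cube([825, 253, 180]);


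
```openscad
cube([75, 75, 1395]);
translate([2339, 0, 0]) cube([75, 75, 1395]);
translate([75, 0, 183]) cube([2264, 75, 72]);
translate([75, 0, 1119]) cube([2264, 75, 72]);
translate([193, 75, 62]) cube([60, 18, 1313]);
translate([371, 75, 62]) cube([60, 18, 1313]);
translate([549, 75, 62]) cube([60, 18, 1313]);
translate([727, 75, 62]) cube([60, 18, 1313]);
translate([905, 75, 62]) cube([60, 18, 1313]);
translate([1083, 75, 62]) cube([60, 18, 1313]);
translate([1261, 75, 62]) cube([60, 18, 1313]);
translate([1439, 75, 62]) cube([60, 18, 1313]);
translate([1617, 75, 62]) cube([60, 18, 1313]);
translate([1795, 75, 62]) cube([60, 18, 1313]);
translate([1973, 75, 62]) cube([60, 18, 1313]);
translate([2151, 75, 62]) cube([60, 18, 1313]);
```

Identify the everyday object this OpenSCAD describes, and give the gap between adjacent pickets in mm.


A fence section. The picket gap is 118 mm.

Two posts, two rails, 12 pickets — a fence section. Span 2264 mm holds 12 pickets of 60 mm with 13 equal gaps: ⌊(2264 − 12·60) / 13⌋ = 118 mm.


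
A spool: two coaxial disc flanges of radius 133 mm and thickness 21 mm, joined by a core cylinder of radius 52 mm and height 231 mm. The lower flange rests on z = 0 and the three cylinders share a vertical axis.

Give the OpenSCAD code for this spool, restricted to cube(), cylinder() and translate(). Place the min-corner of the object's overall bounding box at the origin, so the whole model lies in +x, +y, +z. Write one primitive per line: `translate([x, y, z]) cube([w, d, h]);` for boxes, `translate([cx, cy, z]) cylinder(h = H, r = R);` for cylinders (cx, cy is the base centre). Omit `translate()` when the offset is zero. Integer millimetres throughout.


translate([133, 133, 0]) cylinder(h = 21, r = 133);
translate([133, 133, 21]) cylinder(h = 231, r = 52);
translate([133, 133, 252]) cylinder(h = 21, r = 133);


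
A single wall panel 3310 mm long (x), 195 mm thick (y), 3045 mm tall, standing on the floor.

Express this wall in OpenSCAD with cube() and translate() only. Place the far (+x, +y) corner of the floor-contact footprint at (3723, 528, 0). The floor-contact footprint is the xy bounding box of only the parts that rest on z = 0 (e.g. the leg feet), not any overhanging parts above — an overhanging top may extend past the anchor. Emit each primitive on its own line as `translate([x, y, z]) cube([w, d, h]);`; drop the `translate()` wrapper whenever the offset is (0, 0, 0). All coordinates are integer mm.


translate([413, 333, 0]) cube([3310, 195, 3045]);


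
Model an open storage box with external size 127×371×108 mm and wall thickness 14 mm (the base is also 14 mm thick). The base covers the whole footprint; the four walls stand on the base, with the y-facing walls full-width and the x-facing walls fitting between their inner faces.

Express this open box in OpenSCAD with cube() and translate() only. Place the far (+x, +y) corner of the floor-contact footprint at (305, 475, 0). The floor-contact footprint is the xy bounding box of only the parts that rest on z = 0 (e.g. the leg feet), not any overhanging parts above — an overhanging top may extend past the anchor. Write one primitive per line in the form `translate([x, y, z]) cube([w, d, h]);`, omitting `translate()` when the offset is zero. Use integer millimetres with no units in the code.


translate([178, 104, 0]) cube([127, 371, 14]);
translate([178, 104, 14]) cube([127, 14, 94]);
translate([178, 461, 14]) cube([127, 14, 94]);
translate([178, 118, 14]) cube([14, 343, 94]);
translate([291, 118, 14]) cube([14, 343, 94]);


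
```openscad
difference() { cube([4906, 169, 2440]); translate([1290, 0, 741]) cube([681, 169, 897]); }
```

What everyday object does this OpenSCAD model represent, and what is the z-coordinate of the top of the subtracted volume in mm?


A wall with a window opening. The window head height is 1638 mm.

A wall with a rectangular opening subtracted — a window. Sill at z = 741, opening 897 mm tall, so the head is at 741 + 897 = 1638 mm.


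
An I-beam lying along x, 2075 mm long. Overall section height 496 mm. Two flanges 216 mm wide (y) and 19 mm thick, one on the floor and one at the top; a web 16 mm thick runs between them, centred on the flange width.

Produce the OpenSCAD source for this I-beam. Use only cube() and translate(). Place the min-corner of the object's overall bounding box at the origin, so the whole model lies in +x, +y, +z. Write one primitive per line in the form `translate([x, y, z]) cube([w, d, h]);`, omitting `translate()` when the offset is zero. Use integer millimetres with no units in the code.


cube([2075, 216, 19]);
translate([0, 100, 19]) cube([2075, 16, 458]);
translate([0, 0, 477]) cube([2075, 216, 19]);


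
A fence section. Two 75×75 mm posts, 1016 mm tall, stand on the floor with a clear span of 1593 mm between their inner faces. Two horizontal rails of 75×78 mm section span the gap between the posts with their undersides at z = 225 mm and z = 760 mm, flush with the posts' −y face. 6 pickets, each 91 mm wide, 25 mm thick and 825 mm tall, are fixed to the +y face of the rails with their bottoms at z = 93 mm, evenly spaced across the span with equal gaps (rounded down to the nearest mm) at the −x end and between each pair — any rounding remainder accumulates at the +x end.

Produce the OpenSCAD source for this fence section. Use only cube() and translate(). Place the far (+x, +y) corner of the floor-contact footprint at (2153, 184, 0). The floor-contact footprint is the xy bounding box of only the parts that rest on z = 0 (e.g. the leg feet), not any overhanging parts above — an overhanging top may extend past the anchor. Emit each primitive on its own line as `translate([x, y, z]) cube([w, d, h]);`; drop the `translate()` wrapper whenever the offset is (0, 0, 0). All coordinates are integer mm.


translate([410, 109, 0]) cube([75, 75, 1016]);
translate([2078, 109, 0]) cube([75, 75, 1016]);
translate([485, 109, 225]) cube([1593, 75, 78]);
translate([485, 109, 760]) cube([1593, 75, 78]);
translate([634, 184, 93]) cube([91, 25, 825]);
translate([874, 184, 93]) cube([91, 25, 825]);
translate([1114, 184, 93]) cube([91, 25, 825]);
translate([1354, 184, 93]) cube([91, 25, 825]);
translate([1594, 184, 93]) cube([91, 25, 825]);
translate([1834, 184, 93]) cube([91, 25, 825]);


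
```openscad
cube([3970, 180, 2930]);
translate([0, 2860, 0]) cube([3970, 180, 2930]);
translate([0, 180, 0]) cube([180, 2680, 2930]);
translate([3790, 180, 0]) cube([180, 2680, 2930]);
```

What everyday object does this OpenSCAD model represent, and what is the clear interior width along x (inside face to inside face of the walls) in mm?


A house (or room) frame. The interior width is 3610 mm.

Four 2930 mm walls enclosing a rectangle with no floor or roof — a room or house frame. Outside width is 3970 mm and wall thickness is 180 mm, so the interior width is 3970 − 2 × 180 = 3610 mm.


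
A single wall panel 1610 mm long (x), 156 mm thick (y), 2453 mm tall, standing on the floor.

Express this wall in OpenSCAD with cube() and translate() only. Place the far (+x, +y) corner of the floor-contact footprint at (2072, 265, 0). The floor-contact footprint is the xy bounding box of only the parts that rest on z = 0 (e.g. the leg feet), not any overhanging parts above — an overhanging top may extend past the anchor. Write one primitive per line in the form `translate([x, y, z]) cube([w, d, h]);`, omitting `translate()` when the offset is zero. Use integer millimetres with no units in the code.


translate([462, 109, 0]) cube([1610, 156, 2453]);


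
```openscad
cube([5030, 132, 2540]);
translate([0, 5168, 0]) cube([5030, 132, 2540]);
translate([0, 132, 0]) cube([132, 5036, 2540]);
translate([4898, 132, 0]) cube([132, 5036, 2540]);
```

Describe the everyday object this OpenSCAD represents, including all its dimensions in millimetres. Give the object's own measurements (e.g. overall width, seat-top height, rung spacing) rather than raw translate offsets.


The wall frame of a small rectangular building: four walls, each 2540 mm tall and 132 mm thick, enclosing a footprint 5030 mm (x) by 5300 mm (y) outside-to-outside, with no floor or roof. The front and back walls (the −y and +y sides) span the full width; the two side walls fit between them.


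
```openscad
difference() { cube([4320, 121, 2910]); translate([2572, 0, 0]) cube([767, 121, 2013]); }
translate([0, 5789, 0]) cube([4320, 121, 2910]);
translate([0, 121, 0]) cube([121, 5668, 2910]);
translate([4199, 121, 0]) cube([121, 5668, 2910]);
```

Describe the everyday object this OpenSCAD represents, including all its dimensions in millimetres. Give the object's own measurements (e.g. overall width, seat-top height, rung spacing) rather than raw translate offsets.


A single room: four walls, each 2910 mm tall and 121 mm thick, enclosing an outside footprint 4320×5910 mm (x × y), no floor or roof. The front and back walls (−y and +y sides) run the full x-width; the side walls fit between their inner faces. A door opening 767 mm wide and 2013 mm tall is cut through the front wall from the floor up, its −x edge 2572 mm from the wall's −x end.


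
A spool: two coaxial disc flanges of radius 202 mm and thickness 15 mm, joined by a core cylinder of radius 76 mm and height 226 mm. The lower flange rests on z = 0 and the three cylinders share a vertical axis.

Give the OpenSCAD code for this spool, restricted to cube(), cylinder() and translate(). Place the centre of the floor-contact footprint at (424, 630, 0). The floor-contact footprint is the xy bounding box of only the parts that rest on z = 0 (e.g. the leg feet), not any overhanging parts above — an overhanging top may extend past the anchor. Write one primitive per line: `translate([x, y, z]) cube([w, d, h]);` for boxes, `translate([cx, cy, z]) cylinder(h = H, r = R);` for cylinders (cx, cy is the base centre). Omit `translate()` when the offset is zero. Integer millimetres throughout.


translate([424, 630, 0]) cylinder(h = 15, r = 202);
translate([424, 630, 15]) cylinder(h = 226, r = 76);
translate([424, 630, 241]) cylinder(h = 15, r = 202);


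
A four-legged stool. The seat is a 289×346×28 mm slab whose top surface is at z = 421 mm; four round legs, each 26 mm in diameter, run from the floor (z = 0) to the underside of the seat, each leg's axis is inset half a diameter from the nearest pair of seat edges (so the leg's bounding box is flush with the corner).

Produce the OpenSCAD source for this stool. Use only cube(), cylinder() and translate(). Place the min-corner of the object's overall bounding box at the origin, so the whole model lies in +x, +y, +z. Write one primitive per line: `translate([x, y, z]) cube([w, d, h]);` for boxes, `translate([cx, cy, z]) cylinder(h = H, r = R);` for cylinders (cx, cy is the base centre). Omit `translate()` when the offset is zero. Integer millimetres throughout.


// leg_h = 421 - 28 = 393
translate([0, 0, 393]) cube([289, 346, 28]);
translate([13, 13, 0]) cylinder(h = 393, r = 13);
translate([276, 13, 0]) cylinder(h = 393, r = 13);
translate([13, 333, 0]) cylinder(h = 393, r = 13);
translate([276, 333, 0]) cylinder(h = 393, r = 13);


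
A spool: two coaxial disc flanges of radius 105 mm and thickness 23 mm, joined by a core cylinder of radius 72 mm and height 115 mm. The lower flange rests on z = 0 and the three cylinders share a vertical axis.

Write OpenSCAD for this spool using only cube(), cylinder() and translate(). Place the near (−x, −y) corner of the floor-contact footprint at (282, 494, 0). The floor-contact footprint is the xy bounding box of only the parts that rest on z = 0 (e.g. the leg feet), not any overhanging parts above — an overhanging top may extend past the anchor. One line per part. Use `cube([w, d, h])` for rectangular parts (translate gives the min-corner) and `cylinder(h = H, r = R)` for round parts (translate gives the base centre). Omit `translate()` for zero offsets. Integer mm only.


translate([387, 599, 0]) cylinder(h = 23, r = 105);
translate([387, 599, 23]) cylinder(h = 115, r = 72);
translate([387, 599, 138]) cylinder(h = 23, r = 105);


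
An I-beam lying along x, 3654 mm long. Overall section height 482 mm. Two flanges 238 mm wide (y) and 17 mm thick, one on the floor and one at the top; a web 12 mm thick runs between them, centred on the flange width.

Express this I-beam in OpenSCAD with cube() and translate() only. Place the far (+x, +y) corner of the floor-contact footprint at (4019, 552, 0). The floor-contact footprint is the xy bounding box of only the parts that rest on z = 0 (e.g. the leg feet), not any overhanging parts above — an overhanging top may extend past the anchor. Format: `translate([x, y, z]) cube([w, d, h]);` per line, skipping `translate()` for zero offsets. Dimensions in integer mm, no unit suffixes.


translate([365, 314, 0]) cube([3654, 238, 17]);
translate([365, 427, 17]) cube([3654, 12, 448]);
translate([365, 314, 465]) cube([3654, 238, 17]);


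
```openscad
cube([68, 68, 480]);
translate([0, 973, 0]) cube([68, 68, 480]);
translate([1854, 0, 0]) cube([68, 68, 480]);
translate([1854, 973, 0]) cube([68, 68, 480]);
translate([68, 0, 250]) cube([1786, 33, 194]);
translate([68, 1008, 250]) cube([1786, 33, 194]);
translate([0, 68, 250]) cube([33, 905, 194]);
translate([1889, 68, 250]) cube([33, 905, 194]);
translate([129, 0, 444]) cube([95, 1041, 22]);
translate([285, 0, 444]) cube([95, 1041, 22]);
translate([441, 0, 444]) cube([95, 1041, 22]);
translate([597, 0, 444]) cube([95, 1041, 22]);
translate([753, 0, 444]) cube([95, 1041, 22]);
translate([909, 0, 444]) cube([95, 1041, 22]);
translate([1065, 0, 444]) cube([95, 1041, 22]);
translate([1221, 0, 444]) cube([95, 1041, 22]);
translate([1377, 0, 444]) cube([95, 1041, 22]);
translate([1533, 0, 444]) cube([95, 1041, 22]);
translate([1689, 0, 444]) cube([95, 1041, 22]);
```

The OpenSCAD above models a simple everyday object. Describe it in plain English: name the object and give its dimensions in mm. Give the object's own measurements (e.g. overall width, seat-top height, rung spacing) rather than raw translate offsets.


A bed frame 1922 mm long (x) by 1041 mm wide (y). Four 68×68 mm corner posts, 480 mm tall, at the corners of the footprint. Four rails of 33 mm thickness and 194 mm height run between adjacent posts with their undersides at z = 250 mm, their outer faces flush with the outside of the frame (the two x-running rails run between the posts' inner faces; the two y-running rails run between the posts' inner faces). 11 slats, each 95 mm wide (x) and 22 mm thick, lie across the top of the two x-running rails, running the full 1041 mm width of the frame in y; along x they sit between the end posts with a 61 mm gap after the −x posts and between neighbouring slats, leaving 70 mm before the +x posts.


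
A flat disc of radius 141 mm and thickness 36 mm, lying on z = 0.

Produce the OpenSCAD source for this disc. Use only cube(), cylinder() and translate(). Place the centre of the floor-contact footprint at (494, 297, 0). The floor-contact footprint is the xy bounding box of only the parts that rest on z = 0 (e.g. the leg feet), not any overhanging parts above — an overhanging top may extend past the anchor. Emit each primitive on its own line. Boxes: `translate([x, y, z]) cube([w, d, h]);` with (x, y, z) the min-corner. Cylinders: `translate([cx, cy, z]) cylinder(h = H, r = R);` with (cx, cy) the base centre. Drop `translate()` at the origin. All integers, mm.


translate([494, 297, 0]) cylinder(h = 36, r = 141);


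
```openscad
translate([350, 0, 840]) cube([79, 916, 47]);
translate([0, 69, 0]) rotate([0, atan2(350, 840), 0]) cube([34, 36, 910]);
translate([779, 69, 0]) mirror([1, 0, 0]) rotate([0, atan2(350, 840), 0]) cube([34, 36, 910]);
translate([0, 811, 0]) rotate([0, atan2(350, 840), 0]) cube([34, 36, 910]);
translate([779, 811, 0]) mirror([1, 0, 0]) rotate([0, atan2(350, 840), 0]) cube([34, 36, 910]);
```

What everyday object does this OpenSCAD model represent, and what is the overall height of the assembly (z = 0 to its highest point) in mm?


A sawhorse. The overall height is 887 mm.

A beam across two mirrored pairs of raked legs — a sawhorse. The beam's underside is at z = 840 (matching the legs' vertical rise in atan2(350, 840)) and the beam is 47 mm tall, so its top is at 840 + 47 = 887 mm. The raked legs top out at the beam's underside, so that is the highest point.


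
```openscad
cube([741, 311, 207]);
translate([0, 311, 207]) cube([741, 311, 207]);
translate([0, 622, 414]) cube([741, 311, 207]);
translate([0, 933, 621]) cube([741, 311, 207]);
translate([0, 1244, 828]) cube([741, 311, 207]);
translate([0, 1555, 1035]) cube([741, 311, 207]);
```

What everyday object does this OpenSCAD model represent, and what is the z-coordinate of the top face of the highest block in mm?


A staircase. The total rise is 1242 mm.

6 identical blocks, each offset up and back from the previous — a staircase. Each step is 207 mm tall and there are 6 of them, so the total rise is 6 × 207 = 1242 mm.


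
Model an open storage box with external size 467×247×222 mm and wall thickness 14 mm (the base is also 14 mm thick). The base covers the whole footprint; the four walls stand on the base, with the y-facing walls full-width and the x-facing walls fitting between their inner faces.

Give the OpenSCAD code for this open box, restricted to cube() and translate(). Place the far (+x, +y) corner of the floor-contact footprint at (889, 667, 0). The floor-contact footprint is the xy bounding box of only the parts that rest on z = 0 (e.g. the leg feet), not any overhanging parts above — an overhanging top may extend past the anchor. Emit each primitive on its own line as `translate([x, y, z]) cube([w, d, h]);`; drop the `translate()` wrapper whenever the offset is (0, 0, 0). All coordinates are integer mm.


translate([422, 420, 0]) cube([467, 247, 14]);
translate([422, 420, 14]) cube([467, 14, 208]);
translate([422, 653, 14]) cube([467, 14, 208]);
translate([422, 434, 14]) cube([14, 219, 208]);
translate([875, 434, 14]) cube([14, 219, 208]);


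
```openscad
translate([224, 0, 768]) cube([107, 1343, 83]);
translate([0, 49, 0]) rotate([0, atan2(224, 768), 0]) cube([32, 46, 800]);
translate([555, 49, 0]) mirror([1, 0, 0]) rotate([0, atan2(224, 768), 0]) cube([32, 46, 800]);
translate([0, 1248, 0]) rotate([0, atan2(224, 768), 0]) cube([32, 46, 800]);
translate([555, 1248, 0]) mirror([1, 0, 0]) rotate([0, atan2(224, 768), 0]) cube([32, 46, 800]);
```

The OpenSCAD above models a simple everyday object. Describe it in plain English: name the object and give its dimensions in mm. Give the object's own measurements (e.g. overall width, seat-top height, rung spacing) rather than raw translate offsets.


A sawhorse. A 107×1343×83 mm beam (x, y, z) sits on two A-frame leg pairs. Each pair is two raked legs of 32×46 mm section (46 mm along y) splaying symmetrically in x. Each leg rises 768 mm vertically over 224 mm of horizontal reach and is 800 mm long along its own axis. Every leg's outer bottom edge rests on the floor and its outer top edge meets a bottom edge of the beam — the left legs (tilting toward +x) meet the beam's −x bottom edge, the right legs (their mirror images, tilting toward −x) meet its +x bottom edge — so the leg tops tuck under the beam, the beam's underside is 768 mm above the floor, and the feet are 555 mm apart outside-to-outside with the beam centred between them. The two leg pairs are set in 49 mm from either end of the beam.


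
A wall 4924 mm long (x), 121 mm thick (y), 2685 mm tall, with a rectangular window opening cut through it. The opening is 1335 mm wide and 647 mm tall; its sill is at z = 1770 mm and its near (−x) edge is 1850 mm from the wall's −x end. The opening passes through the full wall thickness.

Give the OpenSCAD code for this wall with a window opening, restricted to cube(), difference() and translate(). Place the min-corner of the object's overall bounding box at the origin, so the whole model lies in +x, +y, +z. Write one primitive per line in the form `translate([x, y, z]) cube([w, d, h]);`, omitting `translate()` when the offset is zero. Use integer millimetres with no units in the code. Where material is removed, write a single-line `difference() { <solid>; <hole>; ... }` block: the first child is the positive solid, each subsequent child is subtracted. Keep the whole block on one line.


difference() { cube([4924, 121, 2685]); translate([1850, 0, 1770]) cube([1335, 121, 647]); }


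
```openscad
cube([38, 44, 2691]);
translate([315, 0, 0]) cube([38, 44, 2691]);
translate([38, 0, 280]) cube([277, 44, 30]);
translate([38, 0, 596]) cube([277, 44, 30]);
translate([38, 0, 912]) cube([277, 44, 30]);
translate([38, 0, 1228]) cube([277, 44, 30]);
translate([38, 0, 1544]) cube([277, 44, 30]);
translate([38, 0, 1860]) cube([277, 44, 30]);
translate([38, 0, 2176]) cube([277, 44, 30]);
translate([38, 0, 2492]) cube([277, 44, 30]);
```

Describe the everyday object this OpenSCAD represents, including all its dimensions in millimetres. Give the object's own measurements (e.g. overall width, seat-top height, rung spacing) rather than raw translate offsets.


A straight ladder. Two 38×44 mm vertical rails, 2691 mm tall, stand 353 mm apart (outside-to-outside) with their front faces coplanar on the −y side. 8 rungs, each 44 mm deep and 30 mm tall, span between the inner faces of the rails, front faces flush with the rails. The lowest rung's underside is at z = 280 mm and rungs are spaced 316 mm apart (underside to underside).


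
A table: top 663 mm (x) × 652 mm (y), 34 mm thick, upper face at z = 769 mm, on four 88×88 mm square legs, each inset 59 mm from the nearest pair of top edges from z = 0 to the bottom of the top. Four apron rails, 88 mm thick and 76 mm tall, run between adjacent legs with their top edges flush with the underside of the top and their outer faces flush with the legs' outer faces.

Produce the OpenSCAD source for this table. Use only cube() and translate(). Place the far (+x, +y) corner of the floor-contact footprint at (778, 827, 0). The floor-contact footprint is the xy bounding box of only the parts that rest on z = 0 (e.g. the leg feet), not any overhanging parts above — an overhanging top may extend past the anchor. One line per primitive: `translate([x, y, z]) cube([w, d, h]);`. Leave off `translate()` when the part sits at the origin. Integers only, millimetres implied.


translate([174, 234, 735]) cube([663, 652, 34]);
translate([233, 293, 0]) cube([88, 88, 735]);
translate([690, 293, 0]) cube([88, 88, 735]);
translate([233, 739, 0]) cube([88, 88, 735]);
translate([690, 739, 0]) cube([88, 88, 735]);
translate([321, 293, 659]) cube([369, 88, 76]);
translate([321, 739, 659]) cube([369, 88, 76]);
translate([233, 381, 659]) cube([88, 358, 76]);
translate([690, 381, 659]) cube([88, 358, 76]);


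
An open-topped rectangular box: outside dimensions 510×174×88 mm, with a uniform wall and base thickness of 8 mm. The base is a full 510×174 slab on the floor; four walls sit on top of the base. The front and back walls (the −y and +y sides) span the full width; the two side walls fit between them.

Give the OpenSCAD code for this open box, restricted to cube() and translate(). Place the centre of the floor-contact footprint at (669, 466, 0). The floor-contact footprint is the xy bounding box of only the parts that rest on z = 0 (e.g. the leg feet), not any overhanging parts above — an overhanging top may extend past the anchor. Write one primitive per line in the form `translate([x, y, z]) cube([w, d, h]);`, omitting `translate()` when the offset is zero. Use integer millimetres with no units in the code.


translate([414, 379, 0]) cube([510, 174, 8]);
translate([414, 379, 8]) cube([510, 8, 80]);
translate([414, 545, 8]) cube([510, 8, 80]);
translate([414, 387, 8]) cube([8, 158, 80]);
translate([916, 387, 8]) cube([8, 158, 80]);


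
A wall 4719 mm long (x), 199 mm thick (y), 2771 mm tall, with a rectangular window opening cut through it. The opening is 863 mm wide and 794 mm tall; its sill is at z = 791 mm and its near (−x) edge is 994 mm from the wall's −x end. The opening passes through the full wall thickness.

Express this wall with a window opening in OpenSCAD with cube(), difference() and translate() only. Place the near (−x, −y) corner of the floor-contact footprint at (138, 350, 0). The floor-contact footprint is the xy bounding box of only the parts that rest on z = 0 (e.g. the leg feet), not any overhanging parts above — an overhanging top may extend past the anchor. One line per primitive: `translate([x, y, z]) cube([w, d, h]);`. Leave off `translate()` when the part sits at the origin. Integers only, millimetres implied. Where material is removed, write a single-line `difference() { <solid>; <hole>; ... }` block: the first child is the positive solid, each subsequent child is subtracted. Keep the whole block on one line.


difference() { translate([138, 350, 0]) cube([4719, 199, 2771]); translate([1132, 350, 791]) cube([863, 199, 794]); }


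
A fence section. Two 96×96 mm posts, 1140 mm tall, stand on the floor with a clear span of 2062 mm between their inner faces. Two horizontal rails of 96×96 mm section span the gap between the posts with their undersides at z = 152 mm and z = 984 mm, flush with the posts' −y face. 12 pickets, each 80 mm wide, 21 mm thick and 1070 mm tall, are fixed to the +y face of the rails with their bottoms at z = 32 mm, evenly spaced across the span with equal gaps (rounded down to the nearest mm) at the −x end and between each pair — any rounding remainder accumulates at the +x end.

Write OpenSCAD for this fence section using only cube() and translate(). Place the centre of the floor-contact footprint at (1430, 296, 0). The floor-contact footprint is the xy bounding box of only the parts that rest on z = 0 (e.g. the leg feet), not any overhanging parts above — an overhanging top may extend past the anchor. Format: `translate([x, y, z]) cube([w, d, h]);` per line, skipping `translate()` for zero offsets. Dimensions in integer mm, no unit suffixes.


translate([303, 248, 0]) cube([96, 96, 1140]);
translate([2461, 248, 0]) cube([96, 96, 1140]);
translate([399, 248, 152]) cube([2062, 96, 96]);
translate([399, 248, 984]) cube([2062, 96, 96]);
translate([483, 344, 32]) cube([80, 21, 1070]);
translate([647, 344, 32]) cube([80, 21, 1070]);
translate([811, 344, 32]) cube([80, 21, 1070]);
translate([975, 344, 32]) cube([80, 21, 1070]);
translate([1139, 344, 32]) cube([80, 21, 1070]);
translate([1303, 344, 32]) cube([80, 21, 1070]);
translate([1467, 344, 32]) cube([80, 21, 1070]);
translate([1631, 344, 32]) cube([80, 21, 1070]);
translate([1795, 344, 32]) cube([80, 21, 1070]);
translate([1959, 344, 32]) cube([80, 21, 1070]);
translate([2123, 344, 32]) cube([80, 21, 1070]);
translate([2287, 344, 32]) cube([80, 21, 1070]);


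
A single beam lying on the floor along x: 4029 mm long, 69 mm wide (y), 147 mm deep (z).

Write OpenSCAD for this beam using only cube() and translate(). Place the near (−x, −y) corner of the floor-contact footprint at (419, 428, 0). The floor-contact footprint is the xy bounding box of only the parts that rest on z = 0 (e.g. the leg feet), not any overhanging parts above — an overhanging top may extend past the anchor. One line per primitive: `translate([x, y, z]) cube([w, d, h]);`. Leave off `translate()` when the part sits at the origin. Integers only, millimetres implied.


translate([419, 428, 0]) cube([4029, 69, 147]);


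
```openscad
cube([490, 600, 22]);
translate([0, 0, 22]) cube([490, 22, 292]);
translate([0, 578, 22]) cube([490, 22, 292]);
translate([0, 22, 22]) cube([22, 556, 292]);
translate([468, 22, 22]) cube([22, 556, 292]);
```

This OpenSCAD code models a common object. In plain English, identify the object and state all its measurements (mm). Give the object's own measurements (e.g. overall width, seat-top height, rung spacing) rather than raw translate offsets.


An open-topped rectangular box: outside dimensions 490×600×314 mm, with a uniform wall and base thickness of 22 mm. The base is a full 490×600 slab on the floor; four walls sit on top of the base. The front and back walls (the −y and +y sides) span the full width; the two side walls fit between them.


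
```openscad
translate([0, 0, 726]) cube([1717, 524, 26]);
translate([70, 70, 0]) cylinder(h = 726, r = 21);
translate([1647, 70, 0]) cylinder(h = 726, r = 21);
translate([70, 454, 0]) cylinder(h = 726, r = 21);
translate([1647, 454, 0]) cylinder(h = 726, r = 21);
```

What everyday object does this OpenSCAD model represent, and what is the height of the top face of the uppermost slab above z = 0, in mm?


A table. The table height is 752 mm.

A 1717×524×26 slab sits at z = 726 on four Ø42 mm round legs — a table. The top surface is at 726 + 26 = 752 mm.


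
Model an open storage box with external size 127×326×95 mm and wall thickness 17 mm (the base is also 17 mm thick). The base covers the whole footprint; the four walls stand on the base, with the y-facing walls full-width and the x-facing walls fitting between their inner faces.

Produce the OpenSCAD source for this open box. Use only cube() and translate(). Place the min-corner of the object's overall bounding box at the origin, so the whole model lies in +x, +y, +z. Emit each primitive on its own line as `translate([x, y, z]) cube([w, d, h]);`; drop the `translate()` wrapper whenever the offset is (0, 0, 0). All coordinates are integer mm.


cube([127, 326, 17]);
translate([0, 0, 17]) cube([127, 17, 78]);
translate([0, 309, 17]) cube([127, 17, 78]);
translate([0, 17, 17]) cube([17, 292, 78]);
translate([110, 17, 17]) cube([17, 292, 78]);


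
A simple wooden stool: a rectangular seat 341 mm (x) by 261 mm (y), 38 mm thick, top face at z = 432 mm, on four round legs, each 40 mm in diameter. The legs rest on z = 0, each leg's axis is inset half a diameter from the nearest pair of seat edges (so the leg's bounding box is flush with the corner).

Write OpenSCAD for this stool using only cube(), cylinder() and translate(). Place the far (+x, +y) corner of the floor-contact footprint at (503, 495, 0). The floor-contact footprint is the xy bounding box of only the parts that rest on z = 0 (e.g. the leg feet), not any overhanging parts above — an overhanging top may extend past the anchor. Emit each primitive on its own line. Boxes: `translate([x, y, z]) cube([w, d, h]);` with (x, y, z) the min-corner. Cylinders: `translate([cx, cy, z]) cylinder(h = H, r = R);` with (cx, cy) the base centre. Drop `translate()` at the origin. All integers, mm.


translate([162, 234, 394]) cube([341, 261, 38]);
translate([182, 254, 0]) cylinder(h = 394, r = 20);
translate([483, 254, 0]) cylinder(h = 394, r = 20);
translate([182, 475, 0]) cylinder(h = 394, r = 20);
translate([483, 475, 0]) cylinder(h = 394, r = 20);
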